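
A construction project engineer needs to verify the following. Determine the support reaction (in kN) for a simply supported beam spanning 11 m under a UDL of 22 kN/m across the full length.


Total load = w * L = 22 * 11 = 242 kN
By symmetry, each reaction R = total / 2 = 242 / 2 = 121.0 kN

121.0 kN


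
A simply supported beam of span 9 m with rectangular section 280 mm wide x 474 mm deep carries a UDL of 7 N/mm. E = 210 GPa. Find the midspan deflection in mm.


I = 280 * 474^3 / 12 = 2484916560.0 mm^4
L = 9000.0 mm, w = 7 N/mm, E = 210000.0 MPa
delta = 5 * w * L^4 / (384 * E * I)
= 5 * 7 * 9000.0^4 / (384 * 210000.0 * 2484916560.0)
= 1.146 mm

1.146 mm


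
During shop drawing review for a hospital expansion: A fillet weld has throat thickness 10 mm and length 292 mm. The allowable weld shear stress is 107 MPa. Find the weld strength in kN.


Strength = throat * length * allowable stress
= 10 * 292 * 107 N
= 312440 N
= 312.44 kN

312.44 kN


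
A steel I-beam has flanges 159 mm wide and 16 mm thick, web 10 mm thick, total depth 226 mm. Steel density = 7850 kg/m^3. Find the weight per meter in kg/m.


A_flanges = 2 * 159 * 16 = 5088 mm^2
A_web = (226 - 2 * 16) * 10 = 1940 mm^2
A_total = 5088 + 1940 = 7028 mm^2 = 0.007028 m^2
Weight = rho * A = 7850 * 0.007028 = 55.1698 kg/m

55.1698 kg/m


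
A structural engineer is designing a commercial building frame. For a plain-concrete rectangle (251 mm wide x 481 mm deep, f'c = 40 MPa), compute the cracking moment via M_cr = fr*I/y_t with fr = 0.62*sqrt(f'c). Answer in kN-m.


fr = 0.62 * sqrt(40) = 0.62 * 6.3246 = 3.9212 MPa
I = 251 * 481^3 / 12 = 2327703740.92 mm^4
y_t = 240.5 mm
M_cr = fr * I / y_t = 3.9212 * 2327703740.92 / 240.5 N-mm
= 37.952 kN-m

37.952 kN-m


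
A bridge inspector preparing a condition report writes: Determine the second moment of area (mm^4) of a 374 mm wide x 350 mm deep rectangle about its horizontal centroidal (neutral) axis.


I = b * h^3 / 12
= 374 * 350^3 / 12
= 374 * 42875000 / 12
= 1336270833.33 mm^4

1336270833.33 mm^4


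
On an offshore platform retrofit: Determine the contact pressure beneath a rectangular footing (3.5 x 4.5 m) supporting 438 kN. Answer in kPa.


A = 3.5 * 4.5 = 15.75 m^2
q = P / A = 438 / 15.75
= 27.8095 kPa

27.8095 kPa


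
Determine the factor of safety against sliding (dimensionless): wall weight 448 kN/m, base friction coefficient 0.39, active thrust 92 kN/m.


Resisting force = mu * W = 0.39 * 448 = 174.72 kN/m
FOS = Resisting / Driving = 174.72 / 92
= 1.8991 (dimensionless)

1.8991 (dimensionless)


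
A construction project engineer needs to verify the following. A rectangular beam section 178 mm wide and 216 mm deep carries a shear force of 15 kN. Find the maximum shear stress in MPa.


A = b * h = 178 * 216 = 38448 mm^2
V = 15 kN = 15000.0 N
tau_max = 1.5 * V / A = 1.5 * 15000.0 / 38448
= 0.5852 MPa

0.5852 MPa


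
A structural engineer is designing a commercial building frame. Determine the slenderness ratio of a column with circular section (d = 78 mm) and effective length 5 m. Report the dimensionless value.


Radius of gyration r = d / 4 = 78 / 4 = 19.5 mm
L_eff = 5000.0 mm
Slenderness ratio = L / r = 5000.0 / 19.5 = 256.41 (dimensionless)

256.41 (dimensionless)


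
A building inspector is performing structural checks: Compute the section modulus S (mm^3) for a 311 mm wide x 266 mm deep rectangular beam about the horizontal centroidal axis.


S = b * h^2 / 6
= 311 * 266^2 / 6
= 311 * 70756 / 6
= 3667519.33 mm^3

3667519.33 mm^3


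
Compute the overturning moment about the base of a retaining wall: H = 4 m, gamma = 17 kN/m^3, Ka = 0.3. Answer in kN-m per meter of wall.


Pa = 0.5 * Ka * gamma * H^2
= 0.5 * 0.3 * 17 * 4^2
= 40.8 kN/m
Arm = H / 3 = 4 / 3 = 1.3333 m
Mo = Pa * arm = Pa * H / 3 = 40.8 * 4 / 3 = 54.4 kN-m/m

54.4 kN-m/m


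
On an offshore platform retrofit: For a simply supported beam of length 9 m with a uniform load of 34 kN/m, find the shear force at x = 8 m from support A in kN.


R_A = w * L / 2 = 34 * 9 / 2 = 153.0 kN
V(x) = R_A - w * x = 153.0 - 34 * 8
= -119.0 kN

-119.0 kN


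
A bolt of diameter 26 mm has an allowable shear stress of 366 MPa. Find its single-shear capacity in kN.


A = pi * d^2 / 4 = pi * 26^2 / 4 = 530.9292 mm^2
V = f_v * A / 1000 = 366 * 530.9292 / 1000
= 194.3201 kN

194.3201 kN


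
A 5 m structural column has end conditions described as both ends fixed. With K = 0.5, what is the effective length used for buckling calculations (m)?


L_eff = K * L
= 0.5 * 5
= 2.5 m

2.5 m


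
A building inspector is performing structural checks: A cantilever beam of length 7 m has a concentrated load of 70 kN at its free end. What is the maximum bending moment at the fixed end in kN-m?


For a cantilever with a point load at the free end:
M_max = P * L = 70 * 7 = 490 kN-m

490 kN-m


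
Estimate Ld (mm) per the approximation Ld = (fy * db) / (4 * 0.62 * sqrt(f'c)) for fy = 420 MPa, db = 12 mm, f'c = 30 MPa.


Ld = (fy * db) / (4 * 0.62 * sqrt(f'c))
= (420 * 12) / (4 * 0.62 * sqrt(30))
= 5040 / 13.5835
= 371.04 mm

371.04 mm


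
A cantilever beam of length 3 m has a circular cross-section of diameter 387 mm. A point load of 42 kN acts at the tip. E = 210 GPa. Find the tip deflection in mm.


I = pi * d^4 / 64 = pi * 387^4 / 64 = 1101067030.83 mm^4
L = 3000.0 mm, P = 42000.0 N, E = 210000.0 MPa
delta = P * L^3 / (3 * E * I)
= 42000.0 * 3000.0^3 / (3 * 210000.0 * 1101067030.83)
= 1.6348 mm

1.6348 mm


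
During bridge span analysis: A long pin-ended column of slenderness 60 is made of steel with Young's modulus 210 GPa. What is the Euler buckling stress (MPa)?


sigma_cr = pi^2 * E / lambda^2
= 9.8696 * 210000.0 / 60^2
= 9.8696 * 210000.0 / 3600
= 575.7269 MPa

575.7269 MPa


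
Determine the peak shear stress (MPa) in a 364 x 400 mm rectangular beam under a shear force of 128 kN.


A = b * h = 364 * 400 = 145600 mm^2
V = 128 kN = 128000.0 N
tau_max = 1.5 * V / A = 1.5 * 128000.0 / 145600
= 1.3187 MPa

1.3187 MPa


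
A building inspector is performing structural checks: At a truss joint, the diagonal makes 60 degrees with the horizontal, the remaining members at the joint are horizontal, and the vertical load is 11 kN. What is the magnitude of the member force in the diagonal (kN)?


At the joint, only the diagonal has a vertical component, so vertical equilibrium gives:
F * sin(60) = 11
F = 11 / sin(60)
= 11 / 0.866025
= 12.7 kN

12.7 kN


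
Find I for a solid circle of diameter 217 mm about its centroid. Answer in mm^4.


r = d / 2 = 217 / 2 = 108.5 mm
I = pi * r^4 / 4 = pi * 108.5^4 / 4
= 108845087.82 mm^4

108845087.82 mm^4


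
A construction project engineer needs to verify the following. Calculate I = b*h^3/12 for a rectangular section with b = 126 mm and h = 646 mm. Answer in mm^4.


I = b * h^3 / 12
= 126 * 646^3 / 12
= 126 * 269586136 / 12
= 2830654428.0 mm^4

2830654428.0 mm^4


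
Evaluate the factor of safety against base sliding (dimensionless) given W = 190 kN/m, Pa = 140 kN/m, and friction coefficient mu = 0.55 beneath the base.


Resisting force = mu * W = 0.55 * 190 = 104.5 kN/m
FOS = Resisting / Driving = 104.5 / 140
= 0.7464 (dimensionless)

0.7464 (dimensionless)


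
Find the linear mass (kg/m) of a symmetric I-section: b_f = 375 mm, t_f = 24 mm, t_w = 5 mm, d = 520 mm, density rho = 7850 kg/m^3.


A_flanges = 2 * 375 * 24 = 18000 mm^2
A_web = (520 - 2 * 24) * 5 = 2360 mm^2
A_total = 18000 + 2360 = 20360 mm^2 = 0.020360 m^2
Weight = rho * A = 7850 * 0.020360 = 159.826 kg/m

159.826 kg/m


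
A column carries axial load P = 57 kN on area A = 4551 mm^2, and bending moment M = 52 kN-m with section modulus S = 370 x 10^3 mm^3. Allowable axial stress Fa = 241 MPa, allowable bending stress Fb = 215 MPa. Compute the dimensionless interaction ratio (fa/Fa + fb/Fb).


f_a = P / A = 57000.0 / 4551 = 12.5247 MPa
f_b = M / S = 52000000.0 / 370000.0 = 140.5405 MPa
Ratio = f_a / Fa + f_b / Fb
= 12.5247 / 241 + 140.5405 / 215
= 0.7056 (dimensionless)

0.7056 (dimensionless)


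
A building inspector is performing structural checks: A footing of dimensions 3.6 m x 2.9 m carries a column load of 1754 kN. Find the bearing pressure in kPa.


A = 3.6 * 2.9 = 10.44 m^2
q = P / A = 1754 / 10.44
= 168.0077 kPa

168.0077 kPa


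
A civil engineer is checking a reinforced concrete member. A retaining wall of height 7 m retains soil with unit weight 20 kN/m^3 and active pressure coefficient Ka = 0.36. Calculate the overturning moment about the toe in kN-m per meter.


Pa = 0.5 * Ka * gamma * H^2
= 0.5 * 0.36 * 20 * 7^2
= 176.4 kN/m
Arm = H / 3 = 7 / 3 = 2.3333 m
Mo = Pa * arm = Pa * H / 3 = 176.4 * 7 / 3 = 411.6 kN-m/m

411.6 kN-m/m


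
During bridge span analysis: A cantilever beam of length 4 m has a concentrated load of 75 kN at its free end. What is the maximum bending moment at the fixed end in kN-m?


For a cantilever with a point load at the free end:
M_max = P * L = 75 * 4 = 300 kN-m

300 kN-m


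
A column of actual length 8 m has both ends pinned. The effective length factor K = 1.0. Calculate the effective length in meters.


L_eff = K * L
= 1.0 * 8
= 8.0 m

8.0 m


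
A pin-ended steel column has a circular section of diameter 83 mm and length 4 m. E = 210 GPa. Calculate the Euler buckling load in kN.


I = pi * d^4 / 64 = 2329604.88 mm^4
L = 4000.0 mm
P_cr = pi^2 * E * I / L^2
= 9.8696 * 210000.0 * 2329604.88 / 4000.0^2
= 301773.66 N = 301.7737 kN

301.7737 kN


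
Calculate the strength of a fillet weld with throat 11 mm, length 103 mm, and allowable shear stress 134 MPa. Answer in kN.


Strength = throat * length * allowable stress
= 11 * 103 * 134 N
= 151822 N
= 151.82 kN

151.82 kN


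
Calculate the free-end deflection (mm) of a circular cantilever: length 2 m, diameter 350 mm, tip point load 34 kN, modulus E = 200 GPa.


I = pi * d^4 / 64 = pi * 350^4 / 64 = 736617574.34 mm^4
L = 2000.0 mm, P = 34000.0 N, E = 200000.0 MPa
delta = P * L^3 / (3 * E * I)
= 34000.0 * 2000.0^3 / (3 * 200000.0 * 736617574.34)
= 0.6154 mm

0.6154 mm


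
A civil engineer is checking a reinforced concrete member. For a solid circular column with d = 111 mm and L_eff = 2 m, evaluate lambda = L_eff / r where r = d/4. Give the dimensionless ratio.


Radius of gyration r = d / 4 = 111 / 4 = 27.75 mm
L_eff = 2000.0 mm
Slenderness ratio = L / r = 2000.0 / 27.75 = 72.07 (dimensionless)

72.07 (dimensionless)


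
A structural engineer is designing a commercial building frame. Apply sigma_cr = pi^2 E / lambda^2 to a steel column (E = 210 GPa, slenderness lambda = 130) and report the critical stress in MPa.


sigma_cr = pi^2 * E / lambda^2
= 9.8696 * 210000.0 / 130^2
= 9.8696 * 210000.0 / 16900
= 122.6401 MPa

122.6401 MPa


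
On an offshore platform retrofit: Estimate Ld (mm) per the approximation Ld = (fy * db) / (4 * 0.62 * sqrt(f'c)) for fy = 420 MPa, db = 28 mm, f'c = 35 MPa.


Ld = (fy * db) / (4 * 0.62 * sqrt(f'c))
= (420 * 28) / (4 * 0.62 * sqrt(35))
= 11760 / 14.6719
= 801.53 mm

801.53 mm


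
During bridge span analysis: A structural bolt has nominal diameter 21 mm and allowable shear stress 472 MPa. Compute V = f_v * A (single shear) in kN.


A = pi * d^2 / 4 = pi * 21^2 / 4 = 346.3606 mm^2
V = f_v * A / 1000 = 472 * 346.3606 / 1000
= 163.4822 kN

163.4822 kN


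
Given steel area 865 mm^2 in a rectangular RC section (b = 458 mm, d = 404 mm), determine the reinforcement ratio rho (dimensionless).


rho = As / (b * d)
= 865 / (458 * 404)
= 865 / 185032
= 0.004675 (dimensionless)

0.004675 (dimensionless)


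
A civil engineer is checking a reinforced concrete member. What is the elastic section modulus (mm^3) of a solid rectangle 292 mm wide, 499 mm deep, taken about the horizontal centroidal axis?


S = b * h^2 / 6
= 292 * 499^2 / 6
= 292 * 249001 / 6
= 12118048.67 mm^3

12118048.67 mm^3


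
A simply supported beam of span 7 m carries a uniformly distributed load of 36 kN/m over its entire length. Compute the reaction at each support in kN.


Total load = w * L = 36 * 7 = 252 kN
By symmetry, each reaction R = total / 2 = 252 / 2 = 126.0 kN

126.0 kN


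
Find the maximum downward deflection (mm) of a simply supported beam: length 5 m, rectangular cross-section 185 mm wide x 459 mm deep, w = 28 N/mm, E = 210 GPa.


I = 185 * 459^3 / 12 = 1490831426.25 mm^4
L = 5000.0 mm, w = 28 N/mm, E = 210000.0 MPa
delta = 5 * w * L^4 / (384 * E * I)
= 5 * 28 * 5000.0^4 / (384 * 210000.0 * 1490831426.25)
= 0.7278 mm

0.7278 mm


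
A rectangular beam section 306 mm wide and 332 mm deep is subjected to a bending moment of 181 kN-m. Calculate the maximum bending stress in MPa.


I = b * h^3 / 12 = 306 * 332^3 / 12 = 933156384.0 mm^4
y = h / 2 = 332 / 2 = 166.0 mm
M = 181 kN-m = 181000000.0 N-mm
sigma = M * y / I = 181000000.0 * 166.0 / 933156384.0
= 32.2 MPa

32.2 MPa


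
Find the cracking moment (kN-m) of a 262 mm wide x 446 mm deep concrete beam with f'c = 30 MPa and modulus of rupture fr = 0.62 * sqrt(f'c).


fr = 0.62 * sqrt(30) = 0.62 * 5.4772 = 3.3959 MPa
I = 262 * 446^3 / 12 = 1936977702.67 mm^4
y_t = 223.0 mm
M_cr = fr * I / y_t = 3.3959 * 1936977702.67 / 223.0 N-mm
= 29.4966 kN-m

29.4966 kN-m


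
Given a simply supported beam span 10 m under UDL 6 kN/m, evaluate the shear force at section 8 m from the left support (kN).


R_A = w * L / 2 = 6 * 10 / 2 = 30.0 kN
V(x) = R_A - w * x = 30.0 - 6 * 8
= -18.0 kN

-18.0 kN


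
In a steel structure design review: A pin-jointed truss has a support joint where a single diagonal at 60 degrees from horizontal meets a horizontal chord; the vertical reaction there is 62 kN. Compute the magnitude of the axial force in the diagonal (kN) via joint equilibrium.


At the joint, only the diagonal has a vertical component, so vertical equilibrium gives:
F * sin(60) = 62
F = 62 / sin(60)
= 62 / 0.866025
= 71.59 kN

71.59 kN


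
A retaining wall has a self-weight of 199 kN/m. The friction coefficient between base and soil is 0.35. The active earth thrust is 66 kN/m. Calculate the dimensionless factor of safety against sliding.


Resisting force = mu * W = 0.35 * 199 = 69.65 kN/m
FOS = Resisting / Driving = 69.65 / 66
= 1.0553 (dimensionless)

1.0553 (dimensionless)


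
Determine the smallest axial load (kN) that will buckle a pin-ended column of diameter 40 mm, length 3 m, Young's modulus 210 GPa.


I = pi * d^4 / 64 = 125663.71 mm^4
L = 3000.0 mm
P_cr = pi^2 * E * I / L^2
= 9.8696 * 210000.0 * 125663.71 / 3000.0^2
= 28939.19 N = 28.9392 kN

28.9392 kN


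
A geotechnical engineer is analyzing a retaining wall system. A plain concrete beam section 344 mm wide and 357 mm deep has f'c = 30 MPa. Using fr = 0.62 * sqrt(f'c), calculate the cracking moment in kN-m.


fr = 0.62 * sqrt(30) = 0.62 * 5.4772 = 3.3959 MPa
I = 344 * 357^3 / 12 = 1304313066.0 mm^4
y_t = 178.5 mm
M_cr = fr * I / y_t = 3.3959 * 1304313066.0 / 178.5 N-mm
= 24.814 kN-m

24.814 kN-m


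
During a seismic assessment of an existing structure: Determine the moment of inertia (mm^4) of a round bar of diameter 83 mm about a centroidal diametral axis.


r = d / 2 = 83 / 2 = 41.5 mm
I = pi * r^4 / 4 = pi * 41.5^4 / 4
= 2329604.88 mm^4

2329604.88 mm^4


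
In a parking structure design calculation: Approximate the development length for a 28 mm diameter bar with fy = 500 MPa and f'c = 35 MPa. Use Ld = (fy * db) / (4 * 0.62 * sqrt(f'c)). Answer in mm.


Ld = (fy * db) / (4 * 0.62 * sqrt(f'c))
= (500 * 28) / (4 * 0.62 * sqrt(35))
= 14000 / 14.6719
= 954.21 mm

954.21 mm


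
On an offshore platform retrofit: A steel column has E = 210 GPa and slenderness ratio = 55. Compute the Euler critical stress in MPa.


sigma_cr = pi^2 * E / lambda^2
= 9.8696 * 210000.0 / 55^2
= 9.8696 * 210000.0 / 3025
= 685.1626 MPa

685.1626 MPa


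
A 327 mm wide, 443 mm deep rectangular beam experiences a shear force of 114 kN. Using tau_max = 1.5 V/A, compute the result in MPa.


A = b * h = 327 * 443 = 144861 mm^2
V = 114 kN = 114000.0 N
tau_max = 1.5 * V / A = 1.5 * 114000.0 / 144861
= 1.1804 MPa

1.1804 MPa


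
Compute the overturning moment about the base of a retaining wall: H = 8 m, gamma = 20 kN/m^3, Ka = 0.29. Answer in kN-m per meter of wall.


Pa = 0.5 * Ka * gamma * H^2
= 0.5 * 0.29 * 20 * 8^2
= 185.6 kN/m
Arm = H / 3 = 8 / 3 = 2.6667 m
Mo = Pa * arm = Pa * H / 3 = 185.6 * 8 / 3 = 494.9333 kN-m/m

494.9333 kN-m/m


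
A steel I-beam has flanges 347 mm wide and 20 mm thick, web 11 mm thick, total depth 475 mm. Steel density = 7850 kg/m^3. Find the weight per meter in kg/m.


A_flanges = 2 * 347 * 20 = 13880 mm^2
A_web = (475 - 2 * 20) * 11 = 4785 mm^2
A_total = 13880 + 4785 = 18665 mm^2 = 0.018665 m^2
Weight = rho * A = 7850 * 0.018665 = 146.5203 kg/m

146.5203 kg/m


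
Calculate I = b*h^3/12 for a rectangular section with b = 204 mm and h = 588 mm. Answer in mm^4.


I = b * h^3 / 12
= 204 * 588^3 / 12
= 204 * 203297472 / 12
= 3456057024.0 mm^4

3456057024.0 mm^4


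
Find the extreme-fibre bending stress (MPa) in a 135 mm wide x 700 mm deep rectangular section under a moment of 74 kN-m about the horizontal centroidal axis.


I = b * h^3 / 12 = 135 * 700^3 / 12 = 3858750000.0 mm^4
y = h / 2 = 700 / 2 = 350.0 mm
M = 74 kN-m = 74000000.0 N-mm
sigma = M * y / I = 74000000.0 * 350.0 / 3858750000.0
= 6.71 MPa

6.71 MPa


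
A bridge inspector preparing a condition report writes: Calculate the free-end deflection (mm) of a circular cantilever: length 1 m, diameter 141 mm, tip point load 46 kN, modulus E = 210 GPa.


I = pi * d^4 / 64 = pi * 141^4 / 64 = 19401993.26 mm^4
L = 1000.0 mm, P = 46000.0 N, E = 210000.0 MPa
delta = P * L^3 / (3 * E * I)
= 46000.0 * 1000.0^3 / (3 * 210000.0 * 19401993.26)
= 3.7633 mm

3.7633 mm


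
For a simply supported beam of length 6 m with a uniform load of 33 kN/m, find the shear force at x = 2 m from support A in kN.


R_A = w * L / 2 = 33 * 6 / 2 = 99.0 kN
V(x) = R_A - w * x = 99.0 - 33 * 2
= 33.0 kN

33.0 kN


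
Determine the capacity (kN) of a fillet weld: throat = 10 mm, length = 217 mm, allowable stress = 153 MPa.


Strength = throat * length * allowable stress
= 10 * 217 * 153 N
= 332010 N
= 332.01 kN

332.01 kN


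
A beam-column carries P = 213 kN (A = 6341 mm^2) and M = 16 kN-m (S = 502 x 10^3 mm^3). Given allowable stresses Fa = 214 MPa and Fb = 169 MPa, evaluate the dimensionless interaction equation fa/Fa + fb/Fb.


f_a = P / A = 213000.0 / 6341 = 33.5909 MPa
f_b = M / S = 16000000.0 / 502000.0 = 31.8725 MPa
Ratio = f_a / Fa + f_b / Fb
= 33.5909 / 214 + 31.8725 / 169
= 0.3456 (dimensionless)

0.3456 (dimensionless)


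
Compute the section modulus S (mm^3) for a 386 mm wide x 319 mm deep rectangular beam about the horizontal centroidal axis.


S = b * h^2 / 6
= 386 * 319^2 / 6
= 386 * 101761 / 6
= 6546624.33 mm^3

6546624.33 mm^3


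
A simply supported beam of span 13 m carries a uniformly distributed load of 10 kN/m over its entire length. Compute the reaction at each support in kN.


Total load = w * L = 10 * 13 = 130 kN
By symmetry, each reaction R = total / 2 = 130 / 2 = 65.0 kN

65.0 kN


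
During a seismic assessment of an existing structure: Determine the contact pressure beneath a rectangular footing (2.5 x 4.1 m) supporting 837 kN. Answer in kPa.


A = 2.5 * 4.1 = 10.25 m^2
q = P / A = 837 / 10.25
= 81.6585 kPa

81.6585 kPa


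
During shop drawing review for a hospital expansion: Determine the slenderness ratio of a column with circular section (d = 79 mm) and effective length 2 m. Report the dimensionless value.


Radius of gyration r = d / 4 = 79 / 4 = 19.75 mm
L_eff = 2000.0 mm
Slenderness ratio = L / r = 2000.0 / 19.75 = 101.27 (dimensionless)

101.27 (dimensionless)


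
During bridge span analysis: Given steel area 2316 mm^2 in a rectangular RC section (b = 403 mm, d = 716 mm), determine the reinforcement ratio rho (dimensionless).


rho = As / (b * d)
= 2316 / (403 * 716)
= 2316 / 288548
= 0.008026 (dimensionless)

0.008026 (dimensionless)


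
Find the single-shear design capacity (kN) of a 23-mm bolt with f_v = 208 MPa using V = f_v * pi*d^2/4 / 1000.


A = pi * d^2 / 4 = pi * 23^2 / 4 = 415.4756 mm^2
V = f_v * A / 1000 = 208 * 415.4756 / 1000
= 86.4189 kN

86.4189 kN


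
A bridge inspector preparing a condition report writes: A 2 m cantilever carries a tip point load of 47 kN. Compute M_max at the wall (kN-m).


For a cantilever with a point load at the free end:
M_max = P * L = 47 * 2 = 94 kN-m

94 kN-m


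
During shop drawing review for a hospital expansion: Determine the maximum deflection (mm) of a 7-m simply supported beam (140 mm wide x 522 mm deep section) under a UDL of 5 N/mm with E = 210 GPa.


I = 140 * 522^3 / 12 = 1659427560.0 mm^4
L = 7000.0 mm, w = 5 N/mm, E = 210000.0 MPa
delta = 5 * w * L^4 / (384 * E * I)
= 5 * 5 * 7000.0^4 / (384 * 210000.0 * 1659427560.0)
= 0.4486 mm

0.4486 mm


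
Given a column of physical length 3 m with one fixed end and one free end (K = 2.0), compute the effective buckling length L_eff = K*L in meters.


L_eff = K * L
= 2.0 * 3
= 6.0 m

6.0 m


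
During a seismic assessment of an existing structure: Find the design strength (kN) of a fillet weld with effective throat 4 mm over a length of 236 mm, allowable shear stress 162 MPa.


Strength = throat * length * allowable stress
= 4 * 236 * 162 N
= 152928 N
= 152.93 kN

152.93 kN


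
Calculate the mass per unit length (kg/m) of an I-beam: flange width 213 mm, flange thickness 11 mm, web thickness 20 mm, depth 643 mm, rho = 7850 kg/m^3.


A_flanges = 2 * 213 * 11 = 4686 mm^2
A_web = (643 - 2 * 11) * 20 = 12420 mm^2
A_total = 4686 + 12420 = 17106 mm^2 = 0.017106 m^2
Weight = rho * A = 7850 * 0.017106 = 134.2821 kg/m

134.2821 kg/m


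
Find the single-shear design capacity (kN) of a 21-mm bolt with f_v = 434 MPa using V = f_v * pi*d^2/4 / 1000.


A = pi * d^2 / 4 = pi * 21^2 / 4 = 346.3606 mm^2
V = f_v * A / 1000 = 434 * 346.3606 / 1000
= 150.3205 kN

150.3205 kN


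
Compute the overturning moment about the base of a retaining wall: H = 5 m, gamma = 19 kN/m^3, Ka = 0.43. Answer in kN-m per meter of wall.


Pa = 0.5 * Ka * gamma * H^2
= 0.5 * 0.43 * 19 * 5^2
= 102.125 kN/m
Arm = H / 3 = 5 / 3 = 1.6667 m
Mo = Pa * arm = Pa * H / 3 = 102.125 * 5 / 3 = 170.2083 kN-m/m

170.2083 kN-m/m


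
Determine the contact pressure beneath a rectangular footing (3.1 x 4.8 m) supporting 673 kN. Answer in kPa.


A = 3.1 * 4.8 = 14.88 m^2
q = P / A = 673 / 14.88
= 45.2285 kPa

45.2285 kPa


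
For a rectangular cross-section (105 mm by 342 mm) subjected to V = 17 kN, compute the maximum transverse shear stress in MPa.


A = b * h = 105 * 342 = 35910 mm^2
V = 17 kN = 17000.0 N
tau_max = 1.5 * V / A = 1.5 * 17000.0 / 35910
= 0.7101 MPa

0.7101 MPa


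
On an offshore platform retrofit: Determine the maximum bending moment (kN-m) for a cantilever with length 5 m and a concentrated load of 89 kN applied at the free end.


For a cantilever with a point load at the free end:
M_max = P * L = 89 * 5 = 445 kN-m

445 kN-m


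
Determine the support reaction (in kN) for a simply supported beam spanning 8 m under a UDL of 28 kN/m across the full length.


Total load = w * L = 28 * 8 = 224 kN
By symmetry, each reaction R = total / 2 = 224 / 2 = 112.0 kN

112.0 kN


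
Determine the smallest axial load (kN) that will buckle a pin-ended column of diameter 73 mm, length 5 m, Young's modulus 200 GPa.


I = pi * d^4 / 64 = 1393995.4 mm^4
L = 5000.0 mm
P_cr = pi^2 * E * I / L^2
= 9.8696 * 200000.0 * 1393995.4 / 5000.0^2
= 110065.46 N = 110.0655 kN

110.0655 kN


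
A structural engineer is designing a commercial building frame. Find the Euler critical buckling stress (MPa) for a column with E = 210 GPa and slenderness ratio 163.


sigma_cr = pi^2 * E / lambda^2
= 9.8696 * 210000.0 / 163^2
= 9.8696 * 210000.0 / 26569
= 78.0088 MPa

78.0088 MPa


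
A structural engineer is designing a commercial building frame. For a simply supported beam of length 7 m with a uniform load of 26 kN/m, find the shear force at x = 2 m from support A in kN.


R_A = w * L / 2 = 26 * 7 / 2 = 91.0 kN
V(x) = R_A - w * x = 91.0 - 26 * 2
= 39.0 kN

39.0 kN


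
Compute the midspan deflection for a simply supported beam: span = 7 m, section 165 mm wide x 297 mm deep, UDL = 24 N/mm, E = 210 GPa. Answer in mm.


I = 165 * 297^3 / 12 = 360223503.75 mm^4
L = 7000.0 mm, w = 24 N/mm, E = 210000.0 MPa
delta = 5 * w * L^4 / (384 * E * I)
= 5 * 24 * 7000.0^4 / (384 * 210000.0 * 360223503.75)
= 9.9186 mm

9.9186 mm


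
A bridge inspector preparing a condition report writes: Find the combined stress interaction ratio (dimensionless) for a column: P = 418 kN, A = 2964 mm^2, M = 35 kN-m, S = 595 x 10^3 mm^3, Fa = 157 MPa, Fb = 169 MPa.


f_a = P / A = 418000.0 / 2964 = 141.0256 MPa
f_b = M / S = 35000000.0 / 595000.0 = 58.8235 MPa
Ratio = f_a / Fa + f_b / Fb
= 141.0256 / 157 + 58.8235 / 169
= 1.2463 (dimensionless)

1.2463 (dimensionless)


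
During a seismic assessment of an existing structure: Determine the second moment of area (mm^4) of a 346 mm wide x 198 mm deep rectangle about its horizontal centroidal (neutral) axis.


I = b * h^3 / 12
= 346 * 198^3 / 12
= 346 * 7762392 / 12
= 223815636.0 mm^4

223815636.0 mm^4


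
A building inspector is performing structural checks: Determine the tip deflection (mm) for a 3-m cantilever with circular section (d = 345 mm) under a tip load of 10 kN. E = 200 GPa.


I = pi * d^4 / 64 = pi * 345^4 / 64 = 695418562.61 mm^4
L = 3000.0 mm, P = 10000.0 N, E = 200000.0 MPa
delta = P * L^3 / (3 * E * I)
= 10000.0 * 3000.0^3 / (3 * 200000.0 * 695418562.61)
= 0.6471 mm

0.6471 mm


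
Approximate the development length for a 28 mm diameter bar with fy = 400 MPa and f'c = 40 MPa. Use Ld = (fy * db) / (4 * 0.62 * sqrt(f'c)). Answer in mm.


Ld = (fy * db) / (4 * 0.62 * sqrt(f'c))
= (400 * 28) / (4 * 0.62 * sqrt(40))
= 11200 / 15.6849
= 714.06 mm

714.06 mm


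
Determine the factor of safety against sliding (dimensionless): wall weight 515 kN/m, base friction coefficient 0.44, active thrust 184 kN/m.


Resisting force = mu * W = 0.44 * 515 = 226.6 kN/m
FOS = Resisting / Driving = 226.6 / 184
= 1.2315 (dimensionless)

1.2315 (dimensionless)


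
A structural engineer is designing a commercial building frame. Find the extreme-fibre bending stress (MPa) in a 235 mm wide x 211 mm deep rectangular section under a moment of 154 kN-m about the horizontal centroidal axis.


I = b * h^3 / 12 = 235 * 211^3 / 12 = 183964482.08 mm^4
y = h / 2 = 211 / 2 = 105.5 mm
M = 154 kN-m = 154000000.0 N-mm
sigma = M * y / I = 154000000.0 * 105.5 / 183964482.08
= 88.32 MPa

88.32 MPa


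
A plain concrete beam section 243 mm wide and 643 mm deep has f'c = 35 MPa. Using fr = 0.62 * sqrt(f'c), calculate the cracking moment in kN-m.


fr = 0.62 * sqrt(35) = 0.62 * 5.9161 = 3.668 MPa
I = 243 * 643^3 / 12 = 5383416066.75 mm^4
y_t = 321.5 mm
M_cr = fr * I / y_t = 3.668 * 5383416066.75 / 321.5 N-mm
= 61.419 kN-m

61.419 kN-m


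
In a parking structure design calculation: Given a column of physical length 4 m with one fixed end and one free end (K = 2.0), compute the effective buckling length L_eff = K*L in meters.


L_eff = K * L
= 2.0 * 4
= 8.0 m

8.0 m


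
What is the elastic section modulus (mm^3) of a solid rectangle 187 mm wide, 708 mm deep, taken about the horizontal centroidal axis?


S = b * h^2 / 6
= 187 * 708^2 / 6
= 187 * 501264 / 6
= 15622728.0 mm^3

15622728.0 mm^3


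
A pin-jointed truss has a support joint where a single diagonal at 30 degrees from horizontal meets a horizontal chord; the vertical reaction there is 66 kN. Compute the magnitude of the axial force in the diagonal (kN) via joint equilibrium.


At the joint, only the diagonal has a vertical component, so vertical equilibrium gives:
F * sin(30) = 66
F = 66 / sin(30)
= 66 / 0.5
= 132.0 kN

132.0 kN


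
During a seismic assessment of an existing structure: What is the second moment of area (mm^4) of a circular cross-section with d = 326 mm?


r = d / 2 = 326 / 2 = 163.0 mm
I = pi * r^4 / 4 = pi * 163.0^4 / 4
= 554421800.61 mm^4

554421800.61 mm^4


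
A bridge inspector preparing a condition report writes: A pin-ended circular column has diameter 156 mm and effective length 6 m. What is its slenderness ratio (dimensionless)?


Radius of gyration r = d / 4 = 156 / 4 = 39.0 mm
L_eff = 6000.0 mm
Slenderness ratio = L / r = 6000.0 / 39.0 = 153.85 (dimensionless)

153.85 (dimensionless)


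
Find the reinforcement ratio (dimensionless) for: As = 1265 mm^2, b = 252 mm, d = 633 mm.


rho = As / (b * d)
= 1265 / (252 * 633)
= 1265 / 159516
= 0.00793 (dimensionless)

0.00793 (dimensionless)


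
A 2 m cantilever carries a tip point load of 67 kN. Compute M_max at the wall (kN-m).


For a cantilever with a point load at the free end:
M_max = P * L = 67 * 2 = 134 kN-m

134 kN-m


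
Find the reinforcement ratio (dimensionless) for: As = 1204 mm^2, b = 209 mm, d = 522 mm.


rho = As / (b * d)
= 1204 / (209 * 522)
= 1204 / 109098
= 0.011036 (dimensionless)

0.011036 (dimensionless)


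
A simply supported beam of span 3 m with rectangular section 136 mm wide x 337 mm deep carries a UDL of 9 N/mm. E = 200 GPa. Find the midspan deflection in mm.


I = 136 * 337^3 / 12 = 433757867.33 mm^4
L = 3000.0 mm, w = 9 N/mm, E = 200000.0 MPa
delta = 5 * w * L^4 / (384 * E * I)
= 5 * 9 * 3000.0^4 / (384 * 200000.0 * 433757867.33)
= 0.1094 mm

0.1094 mm


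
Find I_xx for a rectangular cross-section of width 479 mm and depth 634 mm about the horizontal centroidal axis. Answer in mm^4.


I = b * h^3 / 12
= 479 * 634^3 / 12
= 479 * 254840104 / 12
= 10172367484.67 mm^4

10172367484.67 mm^4


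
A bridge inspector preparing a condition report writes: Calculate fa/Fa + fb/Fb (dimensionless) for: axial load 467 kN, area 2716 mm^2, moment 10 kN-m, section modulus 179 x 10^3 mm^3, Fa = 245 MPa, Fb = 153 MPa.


f_a = P / A = 467000.0 / 2716 = 171.944 MPa
f_b = M / S = 10000000.0 / 179000.0 = 55.8659 MPa
Ratio = f_a / Fa + f_b / Fb
= 171.944 / 245 + 55.8659 / 153
= 1.0669 (dimensionless)

1.0669 (dimensionless)


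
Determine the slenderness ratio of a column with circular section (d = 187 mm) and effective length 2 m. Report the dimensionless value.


Radius of gyration r = d / 4 = 187 / 4 = 46.75 mm
L_eff = 2000.0 mm
Slenderness ratio = L / r = 2000.0 / 46.75 = 42.78 (dimensionless)

42.78 (dimensionless)


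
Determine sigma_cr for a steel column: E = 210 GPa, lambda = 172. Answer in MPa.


sigma_cr = pi^2 * E / lambda^2
= 9.8696 * 210000.0 / 172^2
= 9.8696 * 210000.0 / 29584
= 70.0587 MPa

70.0587 MPa


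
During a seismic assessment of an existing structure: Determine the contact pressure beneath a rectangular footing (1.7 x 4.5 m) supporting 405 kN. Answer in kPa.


A = 1.7 * 4.5 = 7.65 m^2
q = P / A = 405 / 7.65
= 52.9412 kPa

52.9412 kPa


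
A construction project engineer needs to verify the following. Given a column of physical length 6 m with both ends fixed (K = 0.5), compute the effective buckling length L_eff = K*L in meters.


L_eff = K * L
= 0.5 * 6
= 3.0 m

3.0 m


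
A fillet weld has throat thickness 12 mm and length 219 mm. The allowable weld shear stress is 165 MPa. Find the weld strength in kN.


Strength = throat * length * allowable stress
= 12 * 219 * 165 N
= 433620 N
= 433.62 kN

433.62 kN


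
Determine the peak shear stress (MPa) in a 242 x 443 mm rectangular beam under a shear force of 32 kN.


A = b * h = 242 * 443 = 107206 mm^2
V = 32 kN = 32000.0 N
tau_max = 1.5 * V / A = 1.5 * 32000.0 / 107206
= 0.4477 MPa

0.4477 MPa


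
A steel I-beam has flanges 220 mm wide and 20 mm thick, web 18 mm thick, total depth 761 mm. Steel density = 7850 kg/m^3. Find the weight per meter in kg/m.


A_flanges = 2 * 220 * 20 = 8800 mm^2
A_web = (761 - 2 * 20) * 18 = 12978 mm^2
A_total = 8800 + 12978 = 21778 mm^2 = 0.021778 m^2
Weight = rho * A = 7850 * 0.021778 = 170.9573 kg/m

170.9573 kg/m


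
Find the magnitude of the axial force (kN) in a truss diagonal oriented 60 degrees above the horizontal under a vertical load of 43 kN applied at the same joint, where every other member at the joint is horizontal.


At the joint, only the diagonal has a vertical component, so vertical equilibrium gives:
F * sin(60) = 43
F = 43 / sin(60)
= 43 / 0.866025
= 49.65 kN

49.65 kN


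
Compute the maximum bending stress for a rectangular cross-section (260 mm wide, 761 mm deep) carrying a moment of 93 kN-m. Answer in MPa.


I = b * h^3 / 12 = 260 * 761^3 / 12 = 9548740088.33 mm^4
y = h / 2 = 761 / 2 = 380.5 mm
M = 93 kN-m = 93000000.0 N-mm
sigma = M * y / I = 93000000.0 * 380.5 / 9548740088.33
= 3.71 MPa

3.71 MPa


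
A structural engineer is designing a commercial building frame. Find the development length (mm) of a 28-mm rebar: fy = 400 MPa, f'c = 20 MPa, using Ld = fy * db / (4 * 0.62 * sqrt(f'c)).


Ld = (fy * db) / (4 * 0.62 * sqrt(f'c))
= (400 * 28) / (4 * 0.62 * sqrt(20))
= 11200 / 11.0909
= 1009.84 mm

1009.84 mm


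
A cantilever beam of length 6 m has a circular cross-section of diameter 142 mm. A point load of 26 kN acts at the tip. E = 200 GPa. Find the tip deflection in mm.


I = pi * d^4 / 64 = pi * 142^4 / 64 = 19958287.59 mm^4
L = 6000.0 mm, P = 26000.0 N, E = 200000.0 MPa
delta = P * L^3 / (3 * E * I)
= 26000.0 * 6000.0^3 / (3 * 200000.0 * 19958287.59)
= 468.9781 mm

468.9781 mm


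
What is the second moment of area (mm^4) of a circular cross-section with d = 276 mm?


r = d / 2 = 276 / 2 = 138.0 mm
I = pi * r^4 / 4 = pi * 138.0^4 / 4
= 284843443.25 mm^4

284843443.25 mm^4


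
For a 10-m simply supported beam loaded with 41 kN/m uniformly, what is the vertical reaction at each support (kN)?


Total load = w * L = 41 * 10 = 410 kN
By symmetry, each reaction R = total / 2 = 410 / 2 = 205.0 kN

205.0 kN


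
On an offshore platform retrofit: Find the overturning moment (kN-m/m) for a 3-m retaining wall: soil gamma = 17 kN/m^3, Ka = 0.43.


Pa = 0.5 * Ka * gamma * H^2
= 0.5 * 0.43 * 17 * 3^2
= 32.895 kN/m
Arm = H / 3 = 3 / 3 = 1.0 m
Mo = Pa * arm = Pa * H / 3 = 32.895 * 3 / 3 = 32.895 kN-m/m

32.895 kN-m/m


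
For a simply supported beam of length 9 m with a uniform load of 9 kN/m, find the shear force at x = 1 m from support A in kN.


R_A = w * L / 2 = 9 * 9 / 2 = 40.5 kN
V(x) = R_A - w * x = 40.5 - 9 * 1
= 31.5 kN

31.5 kN


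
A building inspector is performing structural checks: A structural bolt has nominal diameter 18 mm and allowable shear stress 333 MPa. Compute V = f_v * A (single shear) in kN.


A = pi * d^2 / 4 = pi * 18^2 / 4 = 254.469 mm^2
V = f_v * A / 1000 = 333 * 254.469 / 1000
= 84.7382 kN

84.7382 kN


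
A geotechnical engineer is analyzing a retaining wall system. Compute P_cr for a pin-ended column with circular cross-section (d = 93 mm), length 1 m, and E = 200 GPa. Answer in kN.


I = pi * d^4 / 64 = 3671991.72 mm^4
L = 1000.0 mm
P_cr = pi^2 * E * I / L^2
= 9.8696 * 200000.0 * 3671991.72 / 1000.0^2
= 7248221.12 N = 7248.2211 kN

7248.2211 kN


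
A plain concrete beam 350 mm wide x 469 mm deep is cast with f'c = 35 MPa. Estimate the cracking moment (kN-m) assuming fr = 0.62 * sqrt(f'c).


fr = 0.62 * sqrt(35) = 0.62 * 5.9161 = 3.668 MPa
I = 350 * 469^3 / 12 = 3008883179.17 mm^4
y_t = 234.5 mm
M_cr = fr * I / y_t = 3.668 * 3008883179.17 / 234.5 N-mm
= 47.0639 kN-m

47.0639 kN-m


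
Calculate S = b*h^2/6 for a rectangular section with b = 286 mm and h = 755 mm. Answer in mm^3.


S = b * h^2 / 6
= 286 * 755^2 / 6
= 286 * 570025 / 6
= 27171191.67 mm^3

27171191.67 mm^3


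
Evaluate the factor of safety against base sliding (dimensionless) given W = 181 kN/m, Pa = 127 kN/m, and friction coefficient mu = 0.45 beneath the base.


Resisting force = mu * W = 0.45 * 181 = 81.45 kN/m
FOS = Resisting / Driving = 81.45 / 127
= 0.6413 (dimensionless)

0.6413 (dimensionless)


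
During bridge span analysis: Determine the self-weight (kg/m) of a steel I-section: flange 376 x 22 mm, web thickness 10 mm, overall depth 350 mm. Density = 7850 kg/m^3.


A_flanges = 2 * 376 * 22 = 16544 mm^2
A_web = (350 - 2 * 22) * 10 = 3060 mm^2
A_total = 16544 + 3060 = 19604 mm^2 = 0.019604 m^2
Weight = rho * A = 7850 * 0.019604 = 153.8914 kg/m

153.8914 kg/m


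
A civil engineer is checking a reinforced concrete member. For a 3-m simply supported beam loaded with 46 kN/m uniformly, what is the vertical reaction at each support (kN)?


Total load = w * L = 46 * 3 = 138 kN
By symmetry, each reaction R = total / 2 = 138 / 2 = 69.0 kN

69.0 kN


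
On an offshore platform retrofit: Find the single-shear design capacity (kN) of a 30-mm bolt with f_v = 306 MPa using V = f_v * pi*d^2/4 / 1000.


A = pi * d^2 / 4 = pi * 30^2 / 4 = 706.8583 mm^2
V = f_v * A / 1000 = 306 * 706.8583 / 1000
= 216.2987 kN

216.2987 kN


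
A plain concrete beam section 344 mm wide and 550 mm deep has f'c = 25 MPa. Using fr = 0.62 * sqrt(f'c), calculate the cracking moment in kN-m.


fr = 0.62 * sqrt(25) = 0.62 * 5.0 = 3.1 MPa
I = 344 * 550^3 / 12 = 4769416666.67 mm^4
y_t = 275.0 mm
M_cr = fr * I / y_t = 3.1 * 4769416666.67 / 275.0 N-mm
= 53.7643 kN-m

53.7643 kN-m


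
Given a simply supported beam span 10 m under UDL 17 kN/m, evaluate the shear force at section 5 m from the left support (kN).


R_A = w * L / 2 = 17 * 10 / 2 = 85.0 kN
V(x) = R_A - w * x = 85.0 - 17 * 5
= 0.0 kN

0.0 kN


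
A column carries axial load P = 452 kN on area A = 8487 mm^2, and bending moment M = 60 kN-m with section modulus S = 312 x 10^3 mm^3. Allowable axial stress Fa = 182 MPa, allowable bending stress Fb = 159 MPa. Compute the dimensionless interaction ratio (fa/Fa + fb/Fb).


f_a = P / A = 452000.0 / 8487 = 53.2579 MPa
f_b = M / S = 60000000.0 / 312000.0 = 192.3077 MPa
Ratio = f_a / Fa + f_b / Fb
= 53.2579 / 182 + 192.3077 / 159
= 1.5021 (dimensionless)

1.5021 (dimensionless)


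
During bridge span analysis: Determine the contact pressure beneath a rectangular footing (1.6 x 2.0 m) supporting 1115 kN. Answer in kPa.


A = 1.6 * 2.0 = 3.2 m^2
q = P / A = 1115 / 3.2
= 348.4375 kPa

348.4375 kPa


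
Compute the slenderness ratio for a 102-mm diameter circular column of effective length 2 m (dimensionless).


Radius of gyration r = d / 4 = 102 / 4 = 25.5 mm
L_eff = 2000.0 mm
Slenderness ratio = L / r = 2000.0 / 25.5 = 78.43 (dimensionless)

78.43 (dimensionless)


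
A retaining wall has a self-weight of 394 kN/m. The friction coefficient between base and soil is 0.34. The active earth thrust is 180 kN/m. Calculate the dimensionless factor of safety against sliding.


Resisting force = mu * W = 0.34 * 394 = 133.96 kN/m
FOS = Resisting / Driving = 133.96 / 180
= 0.7442 (dimensionless)

0.7442 (dimensionless)


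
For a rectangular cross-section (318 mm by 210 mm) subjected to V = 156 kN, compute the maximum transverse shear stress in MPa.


A = b * h = 318 * 210 = 66780 mm^2
V = 156 kN = 156000.0 N
tau_max = 1.5 * V / A = 1.5 * 156000.0 / 66780
= 3.504 MPa

3.504 MPa


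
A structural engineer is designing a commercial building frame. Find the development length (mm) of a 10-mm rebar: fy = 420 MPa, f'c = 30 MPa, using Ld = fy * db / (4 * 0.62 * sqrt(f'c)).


Ld = (fy * db) / (4 * 0.62 * sqrt(f'c))
= (420 * 10) / (4 * 0.62 * sqrt(30))
= 4200 / 13.5835
= 309.2 mm

309.2 mm


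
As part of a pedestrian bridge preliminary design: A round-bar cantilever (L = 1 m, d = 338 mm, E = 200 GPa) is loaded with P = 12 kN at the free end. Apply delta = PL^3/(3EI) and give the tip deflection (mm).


I = pi * d^4 / 64 = pi * 338^4 / 64 = 640673410.1 mm^4
L = 1000.0 mm, P = 12000.0 N, E = 200000.0 MPa
delta = P * L^3 / (3 * E * I)
= 12000.0 * 1000.0^3 / (3 * 200000.0 * 640673410.1)
= 0.0312 mm

0.0312 mm
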